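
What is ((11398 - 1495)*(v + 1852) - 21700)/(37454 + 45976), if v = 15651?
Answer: 173310509/83430 ≈ 2077.3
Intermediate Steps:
((11398 - 1495)*(v + 1852) - 21700)/(37454 + 45976) = ((11398 - 1495)*(15651 + 1852) - 21700)/(37454 + 45976) = (9903*17503 - 21700)/83430 = (173332209 - 21700)*(1/83430) = 173310509*(1/83430) = 173310509/83430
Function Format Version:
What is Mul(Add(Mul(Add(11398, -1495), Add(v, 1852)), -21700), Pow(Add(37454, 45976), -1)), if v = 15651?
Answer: Rational(173310509, 83430) ≈ 2077.3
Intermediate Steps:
Mul(Add(Mul(Add(11398, -1495), Add(v, 1852)), -21700), Pow(Add(37454, 45976), -1)) = Mul(Add(Mul(Add(11398, -1495), Add(15651, 1852)), -21700), Pow(Add(37454, 45976), -1)) = Mul(Add(Mul(9903, 17503), -21700), Pow(83430, -1)) = Mul(Add(173332209, -21700), Rational(1, 83430)) = Mul(173310509, Rational(1, 83430)) = Rational(173310509, 83430)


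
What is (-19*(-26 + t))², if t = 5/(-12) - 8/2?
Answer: 48094225/144 ≈ 3.3399e+5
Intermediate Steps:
t = -53/12 (t = 5*(-1/12) - 8*½ = -5/12 - 4 = -53/12 ≈ -4.4167)
(-19*(-26 + t))² = (-19*(-26 - 53/12))² = (-19*(-365/12))² = (6935/12)² = 48094225/144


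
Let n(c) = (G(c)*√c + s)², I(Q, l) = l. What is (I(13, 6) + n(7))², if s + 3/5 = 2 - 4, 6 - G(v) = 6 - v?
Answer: 84899936/625 - 3237416*√7/125 ≈ 67317.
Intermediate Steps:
G(v) = v (G(v) = 6 - (6 - v) = 6 + (-6 + v) = v)
s = -13/5 (s = -⅗ + (2 - 4) = -⅗ - 2 = -13/5 ≈ -2.6000)
n(c) = (-13/5 + c^(3/2))² (n(c) = (c*√c - 13/5)² = (c^(3/2) - 13/5)² = (-13/5 + c^(3/2))²)
(I(13, 6) + n(7))² = (6 + (-13 + 5*7^(3/2))²/25)² = (6 + (-13 + 5*(7*√7))²/25)² = (6 + (-13 + 35*√7)²/25)²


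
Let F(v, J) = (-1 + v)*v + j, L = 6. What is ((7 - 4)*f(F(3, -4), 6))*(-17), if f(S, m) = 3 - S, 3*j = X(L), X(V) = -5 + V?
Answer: 170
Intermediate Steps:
j = 1/3 (j = (-5 + 6)/3 = (1/3)*1 = 1/3 ≈ 0.33333)
F(v, J) = 1/3 + v*(-1 + v) (F(v, J) = (-1 + v)*v + 1/3 = v*(-1 + v) + 1/3 = 1/3 + v*(-1 + v))
((7 - 4)*f(F(3, -4), 6))*(-17) = ((7 - 4)*(3 - (1/3 + 3**2 - 1*3)))*(-17) = (3*(3 - (1/3 + 9 - 3)))*(-17) = (3*(3 - 1*19/3))*(-17) = (3*(3 - 19/3))*(-17) = (3*(-10/3))*(-17) = -10*(-17) = 170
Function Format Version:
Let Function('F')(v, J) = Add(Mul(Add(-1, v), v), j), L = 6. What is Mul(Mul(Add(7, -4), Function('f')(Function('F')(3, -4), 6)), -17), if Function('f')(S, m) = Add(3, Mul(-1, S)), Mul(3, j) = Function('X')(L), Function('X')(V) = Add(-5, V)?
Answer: 170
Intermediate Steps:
j = Rational(1, 3) (j = Mul(Rational(1, 3), Add(-5, 6)) = Mul(Rational(1, 3), 1) = Rational(1, 3) ≈ 0.33333)
Function('F')(v, J) = Add(Rational(1, 3), Mul(v, Add(-1, v))) (Function('F')(v, J) = Add(Mul(Add(-1, v), v), Rational(1, 3)) = Add(Mul(v, Add(-1, v)), Rational(1, 3)) = Add(Rational(1, 3), Mul(v, Add(-1, v))))
Mul(Mul(Add(7, -4), Function('f')(Function('F')(3, -4), 6)), -17) = Mul(Mul(Add(7, -4), Add(3, Mul(-1, Add(Rational(1, 3), Pow(3, 2), Mul(-1, 3))))), -17) = Mul(Mul(3, Add(3, Mul(-1, Add(Rational(1, 3), 9, -3)))), -17) = Mul(Mul(3, Add(3, Mul(-1, Rational(19, 3)))), -17) = Mul(Mul(3, Add(3, Rational(-19, 3))), -17) = Mul(Mul(3, Rational(-10, 3)), -17) = Mul(-10, -17) = 170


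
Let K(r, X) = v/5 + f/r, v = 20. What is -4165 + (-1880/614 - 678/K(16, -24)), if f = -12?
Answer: -17467319/3991 ≈ -4376.7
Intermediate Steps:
K(r, X) = 4 - 12/r (K(r, X) = 20/5 - 12/r = 20*(1/5) - 12/r = 4 - 12/r)
-4165 + (-1880/614 - 678/K(16, -24)) = -4165 + (-1880/614 - 678/(4 - 12/16)) = -4165 + (-1880*1/614 - 678/(4 - 12*1/16)) = -4165 + (-940/307 - 678/(4 - 3/4)) = -4165 + (-940/307 - 678/13/4) = -4165 + (-940/307 - 678*4/13) = -4165 + (-940/307 - 2712/13) = -4165 - 844804/3991 = -17467319/3991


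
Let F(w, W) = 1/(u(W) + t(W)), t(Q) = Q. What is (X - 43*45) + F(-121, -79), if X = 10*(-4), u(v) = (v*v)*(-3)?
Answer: -37133951/18802 ≈ -1975.0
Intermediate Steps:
u(v) = -3*v**2 (u(v) = v**2*(-3) = -3*v**2)
X = -40
F(w, W) = 1/(W - 3*W**2) (F(w, W) = 1/(-3*W**2 + W) = 1/(W - 3*W**2))
(X - 43*45) + F(-121, -79) = (-40 - 43*45) - 1/(-79*(-1 + 3*(-79))) = (-40 - 1935) - 1*(-1/79)/(-1 - 237) = -1975 - 1*(-1/79)/(-238) = -1975 - 1*(-1/79)*(-1/238) = -1975 - 1/18802 = -37133951/18802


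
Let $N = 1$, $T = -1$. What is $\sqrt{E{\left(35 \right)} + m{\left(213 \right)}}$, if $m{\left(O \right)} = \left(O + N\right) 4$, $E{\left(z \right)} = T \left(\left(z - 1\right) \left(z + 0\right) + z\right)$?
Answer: $3 i \sqrt{41} \approx 19.209 i$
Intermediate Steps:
$E{\left(z \right)} = - z - z \left(-1 + z\right)$ ($E{\left(z \right)} = - (\left(z - 1\right) \left(z + 0\right) + z) = - (\left(-1 + z\right) z + z) = - (z \left(-1 + z\right) + z) = - (z + z \left(-1 + z\right)) = - z - z \left(-1 + z\right)$)
$m{\left(O \right)} = 4 + 4 O$ ($m{\left(O \right)} = \left(O + 1\right) 4 = \left(1 + O\right) 4 = 4 + 4 O$)
$\sqrt{E{\left(35 \right)} + m{\left(213 \right)}} = \sqrt{- 35^{2} + \left(4 + 4 \cdot 213\right)} = \sqrt{\left(-1\right) 1225 + \left(4 + 852\right)} = \sqrt{-1225 + 856} = \sqrt{-369} = 3 i \sqrt{41}$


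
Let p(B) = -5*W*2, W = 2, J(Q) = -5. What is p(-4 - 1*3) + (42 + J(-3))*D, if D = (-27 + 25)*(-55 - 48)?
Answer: 7602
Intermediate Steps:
p(B) = -20 (p(B) = -5*2*2 = -10*2 = -20)
D = 206 (D = -2*(-103) = 206)
p(-4 - 1*3) + (42 + J(-3))*D = -20 + (42 - 5)*206 = -20 + 37*206 = -20 + 7622 = 7602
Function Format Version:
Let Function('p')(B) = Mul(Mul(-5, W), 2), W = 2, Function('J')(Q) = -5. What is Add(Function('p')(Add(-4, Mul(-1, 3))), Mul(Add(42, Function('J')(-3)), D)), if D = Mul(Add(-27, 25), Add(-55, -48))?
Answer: 7602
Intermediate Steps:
Function('p')(B) = -20 (Function('p')(B) = Mul(Mul(-5, 2), 2) = Mul(-10, 2) = -20)
D = 206 (D = Mul(-2, -103) = 206)
Add(Function('p')(Add(-4, Mul(-1, 3))), Mul(Add(42, Function('J')(-3)), D)) = Add(-20, Mul(Add(42, -5), 206)) = Add(-20, Mul(37, 206)) = Add(-20, 7622) = 7602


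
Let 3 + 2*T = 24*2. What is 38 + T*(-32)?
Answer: -682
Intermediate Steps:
T = 45/2 (T = -3/2 + (24*2)/2 = -3/2 + (1/2)*48 = -3/2 + 24 = 45/2 ≈ 22.500)
38 + T*(-32) = 38 + (45/2)*(-32) = 38 - 720 = -682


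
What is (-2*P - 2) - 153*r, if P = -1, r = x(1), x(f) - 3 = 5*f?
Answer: -1224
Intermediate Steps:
x(f) = 3 + 5*f
r = 8 (r = 3 + 5*1 = 3 + 5 = 8)
(-2*P - 2) - 153*r = (-2*(-1) - 2) - 153*8 = (2 - 2) - 1224 = 0 - 1224 = -1224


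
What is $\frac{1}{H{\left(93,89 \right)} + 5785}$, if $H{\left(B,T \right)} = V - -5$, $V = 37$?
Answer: $\frac{1}{5827} \approx 0.00017161$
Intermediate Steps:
$H{\left(B,T \right)} = 42$ ($H{\left(B,T \right)} = 37 - -5 = 37 + 5 = 42$)
$\frac{1}{H{\left(93,89 \right)} + 5785} = \frac{1}{42 + 5785} = \frac{1}{5827}$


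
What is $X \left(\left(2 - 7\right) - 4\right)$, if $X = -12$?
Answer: $108$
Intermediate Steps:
$X \left(\left(2 - 7\right) - 4\right) = - 12 \left(\left(2 - 7\right) - 4\right) = - 12 \left(-5 - 4\right) = \left(-12\right) \left(-9\right) = 108$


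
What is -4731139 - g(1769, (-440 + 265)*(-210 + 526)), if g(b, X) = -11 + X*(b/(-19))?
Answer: -187717132/19 ≈ -9.8799e+6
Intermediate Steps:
g(b, X) = -11 - X*b/19 (g(b, X) = -11 + X*(b*(-1/19)) = -11 + X*(-b/19) = -11 - X*b/19)
-4731139 - g(1769, (-440 + 265)*(-210 + 526)) = -4731139 - (-11 - 1/19*(-440 + 265)*(-210 + 526)*1769) = -4731139 - (-11 - 1/19*(-175*316)*1769) = -4731139 - (-11 - 1/19*(-55300)*1769) = -4731139 - (-11 + 97825700/19) = -4731139 - 1*97825491/19 = -4731139 - 97825491/19 = -187717132/19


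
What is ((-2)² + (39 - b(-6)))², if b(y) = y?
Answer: 2401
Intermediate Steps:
((-2)² + (39 - b(-6)))² = ((-2)² + (39 - 1*(-6)))² = (4 + (39 + 6))² = (4 + 45)² = 49² = 2401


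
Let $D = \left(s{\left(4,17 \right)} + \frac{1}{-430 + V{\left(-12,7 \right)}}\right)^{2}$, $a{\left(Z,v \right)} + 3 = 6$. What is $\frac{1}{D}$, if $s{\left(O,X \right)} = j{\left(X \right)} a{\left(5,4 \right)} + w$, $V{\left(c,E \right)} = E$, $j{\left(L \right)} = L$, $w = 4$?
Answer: $\frac{178929}{541213696} \approx 0.00033061$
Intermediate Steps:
$a{\left(Z,v \right)} = 3$ ($a{\left(Z,v \right)} = -3 + 6 = 3$)
$s{\left(O,X \right)} = 4 + 3 X$ ($s{\left(O,X \right)} = X 3 + 4 = 3 X + 4 = 4 + 3 X$)
$D = \frac{541213696}{178929}$ ($D = \left(\left(4 + 3 \cdot 17\right) + \frac{1}{-430 + 7}\right)^{2} = \left(\left(4 + 51\right) + \frac{1}{-423}\right)^{2} = \left(55 - \frac{1}{423}\right)^{2} = \left(\frac{23264}{423}\right)^{2} = \frac{541213696}{178929} \approx 3024.7$)
$\frac{1}{D} = \frac{1}{\frac{541213696}{178929}} = \frac{178929}{541213696}$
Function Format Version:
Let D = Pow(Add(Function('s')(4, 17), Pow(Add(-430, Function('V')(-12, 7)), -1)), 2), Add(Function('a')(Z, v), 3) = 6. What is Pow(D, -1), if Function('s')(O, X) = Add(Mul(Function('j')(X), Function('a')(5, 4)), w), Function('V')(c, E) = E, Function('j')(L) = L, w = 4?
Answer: Rational(178929, 541213696) ≈ 0.00033061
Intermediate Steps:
Function('a')(Z, v) = 3 (Function('a')(Z, v) = Add(-3, 6) = 3)
Function('s')(O, X) = Add(4, Mul(3, X)) (Function('s')(O, X) = Add(Mul(X, 3), 4) = Add(Mul(3, X), 4) = Add(4, Mul(3, X)))
D = Rational(541213696, 178929) (D = Pow(Add(Add(4, Mul(3, 17)), Pow(Add(-430, 7), -1)), 2) = Pow(Add(Add(4, 51), Pow(-423, -1)), 2) = Pow(Add(55, Rational(-1, 423)), 2) = Pow(Rational(23264, 423), 2) = Rational(541213696, 178929) ≈ 3024.7)
Pow(D, -1) = Pow(Rational(541213696, 178929), -1) = Rational(178929, 541213696)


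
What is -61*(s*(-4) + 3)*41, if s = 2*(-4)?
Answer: -87535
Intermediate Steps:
s = -8
-61*(s*(-4) + 3)*41 = -61*(-8*(-4) + 3)*41 = -61*(32 + 3)*41 = -61*35*41 = -2135*41 = -87535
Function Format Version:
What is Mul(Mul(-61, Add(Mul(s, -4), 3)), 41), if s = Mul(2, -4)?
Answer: -87535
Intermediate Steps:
s = -8
Mul(Mul(-61, Add(Mul(s, -4), 3)), 41) = Mul(Mul(-61, Add(Mul(-8, -4), 3)), 41) = Mul(Mul(-61, Add(32, 3)), 41) = Mul(Mul(-61, 35), 41) = Mul(-2135, 41) = -87535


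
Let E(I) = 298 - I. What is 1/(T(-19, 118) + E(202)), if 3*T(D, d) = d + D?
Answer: 1/129 ≈ 0.0077519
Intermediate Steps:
T(D, d) = D/3 + d/3 (T(D, d) = (d + D)/3 = (D + d)/3 = D/3 + d/3)
1/(T(-19, 118) + E(202)) = 1/(((⅓)*(-19) + (⅓)*118) + (298 - 1*202)) = 1/((-19/3 + 118/3) + (298 - 202)) = 1/(33 + 96) = 1/129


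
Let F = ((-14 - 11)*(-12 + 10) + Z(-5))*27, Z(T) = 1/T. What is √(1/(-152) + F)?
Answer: √194159290/380 ≈ 36.669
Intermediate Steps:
F = 6723/5 (F = ((-14 - 11)*(-12 + 10) + 1/(-5))*27 = (-25*(-2) - ⅕)*27 = (50 - ⅕)*27 = (249/5)*27 = 6723/5 ≈ 1344.6)
√(1/(-152) + F) = √(1/(-152) + 6723/5) = √(-1/152 + 6723/5) = √(1021891/760) = √194159290/380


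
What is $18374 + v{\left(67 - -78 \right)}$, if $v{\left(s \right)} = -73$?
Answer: $18301$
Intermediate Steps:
$18374 + v{\left(67 - -78 \right)} = 18374 - 73 = 18301$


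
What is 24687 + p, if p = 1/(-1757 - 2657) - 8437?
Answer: 71727499/4414 ≈ 16250.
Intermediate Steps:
p = -37240919/4414 (p = 1/(-4414) - 8437 = -1/4414 - 8437 = -37240919/4414 ≈ -8437.0)
24687 + p = 24687 - 37240919/4414 = 71727499/4414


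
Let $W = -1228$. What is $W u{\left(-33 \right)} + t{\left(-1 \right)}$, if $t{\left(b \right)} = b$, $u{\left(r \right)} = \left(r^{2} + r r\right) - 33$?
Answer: $-2634061$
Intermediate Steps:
$u{\left(r \right)} = -33 + 2 r^{2}$ ($u{\left(r \right)} = \left(r^{2} + r^{2}\right) - 33 = 2 r^{2} - 33 = -33 + 2 r^{2}$)
$W u{\left(-33 \right)} + t{\left(-1 \right)} = - 1228 \left(-33 + 2 \left(-33\right)^{2}\right) - 1 = - 1228 \left(-33 + 2 \cdot 1089\right) - 1 = - 1228 \left(-33 + 2178\right) - 1 = \left(-1228\right) 2145 - 1 = -2634060 - 1 = -2634061$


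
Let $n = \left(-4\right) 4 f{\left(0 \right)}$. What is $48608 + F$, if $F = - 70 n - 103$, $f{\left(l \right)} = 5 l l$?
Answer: $48505$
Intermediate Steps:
$f{\left(l \right)} = 5 l^{2}$
$n = 0$ ($n = \left(-4\right) 4 \cdot 5 \cdot 0^{2} = - 16 \cdot 5 \cdot 0 = \left(-16\right) 0 = 0$)
$F = -103$ ($F = \left(-70\right) 0 - 103 = 0 - 103 = -103$)
$48608 + F = 48608 - 103 = 48505$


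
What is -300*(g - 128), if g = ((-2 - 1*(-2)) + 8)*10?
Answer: 14400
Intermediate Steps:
g = 80 (g = ((-2 + 2) + 8)*10 = (0 + 8)*10 = 8*10 = 80)
-300*(g - 128) = -300*(80 - 128) = -300*(-48) = 14400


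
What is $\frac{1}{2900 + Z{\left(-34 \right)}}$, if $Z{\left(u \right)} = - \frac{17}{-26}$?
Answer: $\frac{26}{75417} \approx 0.00034475$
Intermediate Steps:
$Z{\left(u \right)} = \frac{17}{26}$ ($Z{\left(u \right)} = \left(-17\right) \left(- \frac{1}{26}\right) = \frac{17}{26}$)
$\frac{1}{2900 + Z{\left(-34 \right)}} = \frac{1}{2900 + \frac{17}{26}} = \frac{1}{\frac{75417}{26}} = \frac{26}{75417}$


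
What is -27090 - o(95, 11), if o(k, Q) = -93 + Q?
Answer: -27008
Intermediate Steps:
-27090 - o(95, 11) = -27090 - (-93 + 11) = -27090 - 1*(-82) = -27090 + 82 = -27008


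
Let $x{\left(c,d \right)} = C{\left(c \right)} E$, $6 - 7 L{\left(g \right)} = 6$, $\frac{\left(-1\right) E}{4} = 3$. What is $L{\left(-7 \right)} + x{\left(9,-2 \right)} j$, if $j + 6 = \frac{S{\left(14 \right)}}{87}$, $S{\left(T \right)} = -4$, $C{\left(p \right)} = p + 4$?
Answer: $\frac{27352}{29} \approx 943.17$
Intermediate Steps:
$E = -12$ ($E = \left(-4\right) 3 = -12$)
$C{\left(p \right)} = 4 + p$
$L{\left(g \right)} = 0$ ($L{\left(g \right)} = \frac{6}{7} - \frac{6}{7} = 0$)
$x{\left(c,d \right)} = -48 - 12 c$ ($x{\left(c,d \right)} = \left(4 + c\right) \left(-12\right) = -48 - 12 c$)
$j = - \frac{526}{87}$ ($j = -6 - \frac{4}{87} = - \frac{526}{87} \approx -6.046$)
$L{\left(-7 \right)} + x{\left(9,-2 \right)} j = 0 + \left(-48 - 108\right) \left(- \frac{526}{87}\right) = 0 - - \frac{27352}{29} = 0 + \frac{27352}{29} = \frac{27352}{29}$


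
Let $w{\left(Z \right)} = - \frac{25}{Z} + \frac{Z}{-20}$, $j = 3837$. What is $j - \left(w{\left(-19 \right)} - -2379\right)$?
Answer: $\frac{553179}{380} \approx 1455.7$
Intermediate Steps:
$w{\left(Z \right)} = - \frac{25}{Z} - \frac{Z}{20}$ ($w{\left(Z \right)} = - \frac{25}{Z} + Z \left(- \frac{1}{20}\right) = - \frac{25}{Z} - \frac{Z}{20}$)
$j - \left(w{\left(-19 \right)} - -2379\right) = 3837 - \left(\left(- \frac{25}{-19} - - \frac{19}{20}\right) - -2379\right) = 3837 - \left(\left(\left(-25\right) \left(- \frac{1}{19}\right) + \frac{19}{20}\right) + 2379\right) = 3837 - \left(\left(\frac{25}{19} + \frac{19}{20}\right) + 2379\right) = 3837 - \left(\frac{861}{380} + 2379\right) = 3837 - \frac{904881}{380} = \frac{553179}{380}$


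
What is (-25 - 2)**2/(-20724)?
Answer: -243/6908 ≈ -0.035177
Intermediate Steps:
(-25 - 2)**2/(-20724) = (-27)**2*(-1/20724) = 729*(-1/20724) = -243/6908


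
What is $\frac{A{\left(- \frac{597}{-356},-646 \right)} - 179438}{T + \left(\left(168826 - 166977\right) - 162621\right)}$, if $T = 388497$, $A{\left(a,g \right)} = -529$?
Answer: $- \frac{179967}{227725} \approx -0.79028$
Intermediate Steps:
$\frac{A{\left(- \frac{597}{-356},-646 \right)} - 179438}{T + \left(\left(168826 - 166977\right) - 162621\right)} = \frac{-529 - 179438}{388497 + \left(\left(168826 - 166977\right) - 162621\right)} = - \frac{179967}{388497 + \left(1849 - 162621\right)} = - \frac{179967}{388497 - 160772} = - \frac{179967}{227725}$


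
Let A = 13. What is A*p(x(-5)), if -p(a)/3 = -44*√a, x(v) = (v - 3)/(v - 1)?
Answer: 1144*√3 ≈ 1981.5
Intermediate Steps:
x(v) = (-3 + v)/(-1 + v)
p(a) = 132*√a (p(a) = -(-132)*√a = 132*√a)
A*p(x(-5)) = 13*(132*√((-3 - 5)/(-1 - 5))) = 13*(132*√(-8/(-6))) = 13*(132*√(-⅙*(-8))) = 13*(132*√(4/3)) = 13*(132*(2*√3/3)) = 13*(88*√3) = 1144*√3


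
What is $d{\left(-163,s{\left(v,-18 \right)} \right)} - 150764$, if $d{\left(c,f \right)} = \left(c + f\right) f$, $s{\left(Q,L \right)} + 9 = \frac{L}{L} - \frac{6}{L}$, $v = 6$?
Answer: $- \frac{1345100}{9} \approx -1.4946 \cdot 10^{5}$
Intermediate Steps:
$s{\left(Q,L \right)} = -8 - \frac{6}{L}$ ($s{\left(Q,L \right)} = -9 - \left(\frac{6}{L} - \frac{L}{L}\right) = -9 + \left(1 - \frac{6}{L}\right) = -8 - \frac{6}{L}$)
$d{\left(c,f \right)} = f \left(c + f\right)$
$d{\left(-163,s{\left(v,-18 \right)} \right)} - 150764 = \left(-8 - \frac{6}{-18}\right) \left(-163 - \left(8 + \frac{6}{-18}\right)\right) - 150764 = \left(-8 - - \frac{1}{3}\right) \left(-163 - \frac{23}{3}\right) - 150764 = \left(-8 + \frac{1}{3}\right) \left(-163 + \left(-8 + \frac{1}{3}\right)\right) - 150764 = - \frac{23 \left(-163 - \frac{23}{3}\right)}{3} - 150764 = \left(- \frac{23}{3}\right) \left(- \frac{512}{3}\right) - 150764 = \frac{11776}{9} - 150764 = - \frac{1345100}{9}$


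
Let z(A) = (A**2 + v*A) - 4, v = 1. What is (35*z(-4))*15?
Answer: 4200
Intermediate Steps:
z(A) = -4 + A + A**2 (z(A) = (A**2 + 1*A) - 4 = (A**2 + A) - 4 = (A + A**2) - 4 = -4 + A + A**2)
(35*z(-4))*15 = (35*(-4 - 4 + (-4)**2))*15 = (35*(-4 - 4 + 16))*15 = (35*8)*15 = 280*15 = 4200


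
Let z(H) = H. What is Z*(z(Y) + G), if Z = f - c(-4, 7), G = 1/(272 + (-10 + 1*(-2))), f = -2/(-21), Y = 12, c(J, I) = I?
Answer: -90509/1092 ≈ -82.884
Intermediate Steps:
f = 2/21 (f = -2*(-1/21) = 2/21 ≈ 0.095238)
G = 1/260 (G = 1/(272 + (-10 - 2)) = 1/(272 - 12) = 1/260 ≈ 0.0038462)
Z = -145/21 (Z = 2/21 - 1*7 = 2/21 - 7 = -145/21 ≈ -6.9048)
Z*(z(Y) + G) = -145*(12 + 1/260)/21 = -145/21*3121/260 = -90509/1092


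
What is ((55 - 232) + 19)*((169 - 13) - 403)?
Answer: 39026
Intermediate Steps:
((55 - 232) + 19)*((169 - 13) - 403) = (-177 + 19)*(156 - 403) = -158*(-247) = 39026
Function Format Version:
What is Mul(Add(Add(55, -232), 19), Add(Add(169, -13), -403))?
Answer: 39026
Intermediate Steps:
Mul(Add(Add(55, -232), 19), Add(Add(169, -13), -403)) = Mul(Add(-177, 19), Add(156, -403)) = Mul(-158, -247) = 39026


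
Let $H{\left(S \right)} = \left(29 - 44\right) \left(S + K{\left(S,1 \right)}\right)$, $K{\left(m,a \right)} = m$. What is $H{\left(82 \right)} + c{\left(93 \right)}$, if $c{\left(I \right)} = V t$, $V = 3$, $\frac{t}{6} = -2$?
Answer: $-2496$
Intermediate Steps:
$t = -12$ ($t = 6 \left(-2\right) = -12$)
$H{\left(S \right)} = - 30 S$ ($H{\left(S \right)} = \left(29 - 44\right) \left(S + S\right) = - 15 \cdot 2 S = - 30 S$)
$c{\left(I \right)} = -36$ ($c{\left(I \right)} = 3 \left(-12\right) = -36$)
$H{\left(82 \right)} + c{\left(93 \right)} = \left(-30\right) 82 - 36 = -2460 - 36 = -2496$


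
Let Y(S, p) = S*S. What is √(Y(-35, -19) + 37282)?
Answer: √38507 ≈ 196.23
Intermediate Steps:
Y(S, p) = S²
√(Y(-35, -19) + 37282) = √((-35)² + 37282) = √(1225 + 37282) = √38507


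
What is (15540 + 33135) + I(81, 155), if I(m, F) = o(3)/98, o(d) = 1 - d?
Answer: 2385074/49 ≈ 48675.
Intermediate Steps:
I(m, F) = -1/49 (I(m, F) = (1 - 1*3)/98 = (1 - 3)*(1/98) = -2*1/98 = -1/49)
(15540 + 33135) + I(81, 155) = (15540 + 33135) - 1/49 = 48675 - 1/49 = 2385074/49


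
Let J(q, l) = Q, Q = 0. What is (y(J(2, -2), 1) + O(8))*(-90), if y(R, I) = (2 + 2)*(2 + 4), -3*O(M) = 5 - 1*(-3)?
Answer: -1920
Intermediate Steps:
O(M) = -8/3 (O(M) = -(5 - 1*(-3))/3 = -(5 + 3)/3 = -⅓*8 = -8/3)
J(q, l) = 0
y(R, I) = 24 (y(R, I) = 4*6 = 24)
(y(J(2, -2), 1) + O(8))*(-90) = (24 - 8/3)*(-90) = (64/3)*(-90) = -1920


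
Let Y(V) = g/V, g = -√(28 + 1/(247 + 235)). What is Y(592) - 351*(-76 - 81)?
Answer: 55107 - √6505554/285344 ≈ 55107.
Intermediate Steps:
g = -√6505554/482 (g = -√(28 + 1/482) = -√(13497/482) = -√6505554/482 ≈ -5.2917)
Y(V) = -√6505554/(482*V) (Y(V) = (-√6505554/482)/V = -√6505554/(482*V))
Y(592) - 351*(-76 - 81) = -1/482*√6505554/592 - 351*(-76 - 81) = -1/482*√6505554*1/592 - 351*(-157) = -√6505554/285344 - 1*(-55107) = -√6505554/285344 + 55107 = 55107 - √6505554/285344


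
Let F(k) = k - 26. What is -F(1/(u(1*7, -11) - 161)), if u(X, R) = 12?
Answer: 3875/149 ≈ 26.007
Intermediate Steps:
F(k) = -26 + k
-F(1/(u(1*7, -11) - 161)) = -(-26 + 1/(12 - 161)) = -(-26 + 1/(-149)) = -(-26 - 1/149) = -1*(-3875/149) = 3875/149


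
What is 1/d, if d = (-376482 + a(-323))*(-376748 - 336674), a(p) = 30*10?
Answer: 1/268376514804 ≈ 3.7261e-12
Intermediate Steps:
a(p) = 300
d = 268376514804 (d = (-376482 + 300)*(-376748 - 336674) = -376182*(-713422) = 268376514804)
1/d = 1/268376514804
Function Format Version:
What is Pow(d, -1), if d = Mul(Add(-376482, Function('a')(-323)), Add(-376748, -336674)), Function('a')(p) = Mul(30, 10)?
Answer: Rational(1, 268376514804) ≈ 3.7261e-12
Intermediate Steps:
Function('a')(p) = 300
d = 268376514804 (d = Mul(Add(-376482, 300), Add(-376748, -336674)) = Mul(-376182, -713422) = 268376514804)
Pow(d, -1) = Pow(268376514804, -1) = Rational(1, 268376514804)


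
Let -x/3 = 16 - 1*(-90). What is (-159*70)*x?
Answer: 3539340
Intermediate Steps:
x = -318 (x = -3*(16 - 1*(-90)) = -3*(16 + 90) = -3*106 = -318)
(-159*70)*x = -159*70*(-318) = -11130*(-318) = 3539340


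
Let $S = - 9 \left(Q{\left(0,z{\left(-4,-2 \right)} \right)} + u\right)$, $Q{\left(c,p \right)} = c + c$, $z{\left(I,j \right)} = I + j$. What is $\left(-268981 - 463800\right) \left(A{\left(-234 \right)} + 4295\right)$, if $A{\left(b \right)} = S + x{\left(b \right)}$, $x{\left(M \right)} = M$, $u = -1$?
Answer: $-2982418670$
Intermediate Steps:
$Q{\left(c,p \right)} = 2 c$
$S = 9$ ($S = - 9 \left(2 \cdot 0 - 1\right) = - 9 \left(0 - 1\right) = \left(-9\right) \left(-1\right) = 9$)
$A{\left(b \right)} = 9 + b$
$\left(-268981 - 463800\right) \left(A{\left(-234 \right)} + 4295\right) = \left(-268981 - 463800\right) \left(\left(9 - 234\right) + 4295\right) = - 732781 \left(-225 + 4295\right) = \left(-732781\right) 4070 = -2982418670$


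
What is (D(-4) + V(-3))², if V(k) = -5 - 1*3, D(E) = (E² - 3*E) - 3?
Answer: 289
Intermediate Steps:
D(E) = -3 + E² - 3*E
V(k) = -8 (V(k) = -5 - 3 = -8)
(D(-4) + V(-3))² = ((-3 + (-4)² - 3*(-4)) - 8)² = ((-3 + 16 + 12) - 8)² = (25 - 8)² = 17² = 289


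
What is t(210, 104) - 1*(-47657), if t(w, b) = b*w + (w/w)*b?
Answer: 69601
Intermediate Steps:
t(w, b) = b + b*w (t(w, b) = b*w + 1*b = b*w + b = b + b*w)
t(210, 104) - 1*(-47657) = 104*(1 + 210) - 1*(-47657) = 104*211 + 47657 = 21944 + 47657 = 69601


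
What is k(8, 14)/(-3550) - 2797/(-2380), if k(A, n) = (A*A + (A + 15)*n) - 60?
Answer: 915347/844900 ≈ 1.0834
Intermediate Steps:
k(A, n) = -60 + A² + n*(15 + A) (k(A, n) = (A² + (15 + A)*n) - 60 = (A² + n*(15 + A)) - 60 = -60 + A² + n*(15 + A))
k(8, 14)/(-3550) - 2797/(-2380) = (-60 + 8² + 15*14 + 8*14)/(-3550) - 2797/(-2380) = (-60 + 64 + 210 + 112)*(-1/3550) - 2797*(-1/2380) = 326*(-1/3550) + 2797/2380 = -163/1775 + 2797/2380 = 915347/844900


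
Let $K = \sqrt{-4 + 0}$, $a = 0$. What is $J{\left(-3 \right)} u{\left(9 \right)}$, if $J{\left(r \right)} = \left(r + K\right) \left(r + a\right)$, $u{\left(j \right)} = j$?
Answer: $81 - 54 i \approx 81.0 - 54.0 i$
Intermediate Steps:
$K = 2 i$ ($K = \sqrt{-4} = 2 i \approx 2.0 i$)
$J{\left(r \right)} = r \left(r + 2 i\right)$ ($J{\left(r \right)} = \left(r + 2 i\right) \left(r + 0\right) = \left(r + 2 i\right) r = r \left(r + 2 i\right)$)
$J{\left(-3 \right)} u{\left(9 \right)} = - 3 \left(-3 + 2 i\right) 9 = \left(9 - 6 i\right) 9 = 81 - 54 i$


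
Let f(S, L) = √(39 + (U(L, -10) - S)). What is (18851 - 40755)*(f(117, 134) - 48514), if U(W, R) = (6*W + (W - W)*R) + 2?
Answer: 1062650656 - 43808*√182 ≈ 1.0621e+9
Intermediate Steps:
U(W, R) = 2 + 6*W (U(W, R) = (6*W + 0*R) + 2 = (6*W + 0) + 2 = 6*W + 2 = 2 + 6*W)
f(S, L) = √(41 - S + 6*L) (f(S, L) = √(39 + ((2 + 6*L) - S)) = √(39 + (2 - S + 6*L)) = √(41 - S + 6*L))
(18851 - 40755)*(f(117, 134) - 48514) = (18851 - 40755)*(√(41 - 1*117 + 6*134) - 48514) = -21904*(√(41 - 117 + 804) - 48514) = -21904*(√728 - 48514) = -21904*(2*√182 - 48514) = -21904*(-48514 + 2*√182) = 1062650656 - 43808*√182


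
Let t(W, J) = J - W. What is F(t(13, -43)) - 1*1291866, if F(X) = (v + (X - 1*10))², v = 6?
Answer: -1288266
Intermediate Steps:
F(X) = (-4 + X)² (F(X) = (6 + (X - 1*10))² = (6 + (X - 10))² = (6 + (-10 + X))² = (-4 + X)²)
F(t(13, -43)) - 1*1291866 = (-4 + (-43 - 1*13))² - 1*1291866 = (-4 + (-43 - 13))² - 1291866 = (-4 - 56)² - 1291866 = (-60)² - 1291866 = 3600 - 1291866 = -1288266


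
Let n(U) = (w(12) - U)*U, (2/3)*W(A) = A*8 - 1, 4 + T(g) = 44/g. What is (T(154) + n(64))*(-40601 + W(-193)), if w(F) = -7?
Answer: 1366267529/7 ≈ 1.9518e+8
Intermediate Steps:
T(g) = -4 + 44/g
W(A) = -3/2 + 12*A (W(A) = 3*(A*8 - 1)/2 = 3*(8*A - 1)/2 = 3*(-1 + 8*A)/2 = -3/2 + 12*A)
n(U) = U*(-7 - U) (n(U) = (-7 - U)*U = U*(-7 - U))
(T(154) + n(64))*(-40601 + W(-193)) = ((-4 + 44/154) - 1*64*(7 + 64))*(-40601 + (-3/2 + 12*(-193))) = ((-4 + 44*(1/154)) - 1*64*71)*(-40601 + (-3/2 - 2316)) = ((-4 + 2/7) - 4544)*(-40601 - 4635/2) = (-26/7 - 4544)*(-85837/2) = -31834/7*(-85837/2) = 1366267529/7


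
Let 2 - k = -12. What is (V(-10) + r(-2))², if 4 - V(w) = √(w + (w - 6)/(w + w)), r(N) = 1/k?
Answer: 7229/980 - 57*I*√230/35 ≈ 7.3765 - 24.699*I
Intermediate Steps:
k = 14 (k = 2 - 1*(-12) = 2 + 12 = 14)
r(N) = 1/14
V(w) = 4 - √(w + (-6 + w)/(2*w)) (V(w) = 4 - √(w + (w - 6)/(w + w)) = 4 - √(w + (-6 + w)/((2*w))) = 4 - √(w + (-6 + w)*(1/(2*w))) = 4 - √(w + (-6 + w)/(2*w)))
(V(-10) + r(-2))² = ((4 - √(2 - 12/(-10) + 4*(-10))/2) + 1/14)² = ((4 - √(2 - 12*(-⅒) - 40)/2) + 1/14)² = ((4 - √(2 + 6/5 - 40)/2) + 1/14)² = ((4 - I*√230/5) + 1/14)² = (57/14 - I*√230/5)²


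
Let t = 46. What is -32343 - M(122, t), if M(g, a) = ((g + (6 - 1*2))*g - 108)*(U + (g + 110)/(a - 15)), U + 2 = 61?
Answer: -32461737/31 ≈ -1.0472e+6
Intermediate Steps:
U = 59 (U = -2 + 61 = 59)
M(g, a) = (-108 + g*(4 + g))*(59 + (110 + g)/(-15 + a)) (M(g, a) = ((g + (6 - 1*2))*g - 108)*(59 + (g + 110)/(a - 15)) = ((g + (6 - 2))*g - 108)*(59 + (110 + g)/(-15 + a)) = ((g + 4)*g - 108)*(59 + (110 + g)/(-15 + a)) = ((4 + g)*g - 108)*(59 + (110 + g)/(-15 + a)) = (g*(4 + g) - 108)*(59 + (110 + g)/(-15 + a)) = (-108 + g*(4 + g))*(59 + (110 + g)/(-15 + a)))
-32343 - M(122, t) = -32343 - (83700 + 122**3 - 6372*46 - 3208*122 - 771*122**2 + 59*46*122**2 + 236*46*122)/(-15 + 46) = -32343 - (83700 + 1815848 - 293112 - 391376 - 771*14884 + 59*46*14884 + 1324432)/31 = -32343 - (83700 + 1815848 - 293112 - 391376 - 11475564 + 40395176 + 1324432)/31 = -32343 - 31459104/31 = -32461737/31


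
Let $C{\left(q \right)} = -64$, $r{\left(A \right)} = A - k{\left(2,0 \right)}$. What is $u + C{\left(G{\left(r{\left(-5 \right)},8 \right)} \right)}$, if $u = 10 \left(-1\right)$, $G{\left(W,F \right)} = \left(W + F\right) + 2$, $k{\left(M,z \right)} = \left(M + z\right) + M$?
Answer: $-74$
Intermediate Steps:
$k{\left(M,z \right)} = z + 2 M$
$r{\left(A \right)} = -4 + A$ ($r{\left(A \right)} = A - \left(0 + 2 \cdot 2\right) = A - \left(0 + 4\right) = A - 4 = -4 + A$)
$G{\left(W,F \right)} = 2 + F + W$ ($G{\left(W,F \right)} = \left(F + W\right) + 2 = 2 + F + W$)
$u = -10$
$u + C{\left(G{\left(r{\left(-5 \right)},8 \right)} \right)} = -10 - 64 = -74$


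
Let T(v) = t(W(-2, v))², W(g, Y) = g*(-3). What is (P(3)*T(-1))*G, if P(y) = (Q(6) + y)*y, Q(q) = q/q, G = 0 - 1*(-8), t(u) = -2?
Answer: 384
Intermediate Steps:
W(g, Y) = -3*g
G = 8 (G = 0 + 8 = 8)
Q(q) = 1
T(v) = 4 (T(v) = (-2)² = 4)
P(y) = y*(1 + y) (P(y) = (1 + y)*y = y*(1 + y))
(P(3)*T(-1))*G = ((3*(1 + 3))*4)*8 = ((3*4)*4)*8 = (12*4)*8 = 48*8 = 384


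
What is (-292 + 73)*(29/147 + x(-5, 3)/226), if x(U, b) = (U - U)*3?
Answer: -2117/49 ≈ -43.204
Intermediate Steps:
x(U, b) = 0 (x(U, b) = 0*3 = 0)
(-292 + 73)*(29/147 + x(-5, 3)/226) = (-292 + 73)*(29/147 + 0/226) = -219*(29*(1/147) + 0*(1/226)) = -219*(29/147 + 0) = -219*29/147 = -2117/49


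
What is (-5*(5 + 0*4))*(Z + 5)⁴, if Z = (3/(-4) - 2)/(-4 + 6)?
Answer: -17682025/4096 ≈ -4316.9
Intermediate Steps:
Z = -11/8 (Z = (3*(-¼) - 2)/2 = (-¾ - 2)*(½) = -11/4*½ = -11/8 ≈ -1.3750)
(-5*(5 + 0*4))*(Z + 5)⁴ = (-5*(5 + 0*4))*(-11/8 + 5)⁴ = (-5*(5 + 0))*(29/8)⁴ = -5*5*(707281/4096) = -25*707281/4096 = -17682025/4096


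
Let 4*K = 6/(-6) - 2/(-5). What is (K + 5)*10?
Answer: 97/2 ≈ 48.500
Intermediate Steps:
K = -3/20 (K = (6/(-6) - 2/(-5))/4 = (6*(-⅙) - 2*(-⅕))/4 = (-1 + ⅖)/4 = (¼)*(-⅗) = -3/20 ≈ -0.15000)
(K + 5)*10 = (-3/20 + 5)*10 = (97/20)*10 = 97/2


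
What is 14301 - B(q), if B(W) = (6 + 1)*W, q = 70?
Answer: 13811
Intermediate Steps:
B(W) = 7*W
14301 - B(q) = 14301 - 7*70 = 14301 - 1*490 = 14301 - 490 = 13811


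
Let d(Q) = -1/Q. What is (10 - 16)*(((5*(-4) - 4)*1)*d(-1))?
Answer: 144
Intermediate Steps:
(10 - 16)*(((5*(-4) - 4)*1)*d(-1)) = (10 - 16)*(((5*(-4) - 4)*1)*(-1/(-1))) = -6*(-20 - 4)*1*(-1*(-1)) = -6*(-24*1) = -(-144) = -6*(-24) = 144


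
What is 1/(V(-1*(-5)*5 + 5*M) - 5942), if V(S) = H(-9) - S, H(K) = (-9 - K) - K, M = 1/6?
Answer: -6/35753 ≈ -0.00016782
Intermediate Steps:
M = ⅙ ≈ 0.16667
H(K) = -9 - 2*K
V(S) = 9 - S (V(S) = (-9 - 2*(-9)) - S = (-9 + 18) - S = 9 - S)
1/(V(-1*(-5)*5 + 5*M) - 5942) = 1/((9 - (-1*(-5)*5 + 5*(⅙))) - 5942) = 1/((9 - (5*5 + ⅚)) - 5942) = 1/((9 - (25 + ⅚)) - 5942) = 1/((9 - 1*155/6) - 5942) = 1/((9 - 155/6) - 5942) = 1/(-101/6 - 5942) = 1/(-35753/6) = -6/35753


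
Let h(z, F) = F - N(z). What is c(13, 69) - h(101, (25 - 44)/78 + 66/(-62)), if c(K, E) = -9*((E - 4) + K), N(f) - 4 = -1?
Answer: -1687019/2418 ≈ -697.69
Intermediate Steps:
N(f) = 3 (N(f) = 4 - 1 = 3)
h(z, F) = -3 + F (h(z, F) = F - 1*3 = F - 3 = -3 + F)
c(K, E) = 36 - 9*E - 9*K (c(K, E) = -9*((-4 + E) + K) = -9*(-4 + E + K) = 36 - 9*E - 9*K)
c(13, 69) - h(101, (25 - 44)/78 + 66/(-62)) = (36 - 9*69 - 9*13) - (-3 + ((25 - 44)/78 + 66/(-62))) = (36 - 621 - 117) - (-3 + (-19*1/78 + 66*(-1/62))) = -702 - (-3 + (-19/78 - 33/31)) = -702 - (-3 - 3163/2418) = -702 - 1*(-10417/2418) = -702 + 10417/2418 = -1687019/2418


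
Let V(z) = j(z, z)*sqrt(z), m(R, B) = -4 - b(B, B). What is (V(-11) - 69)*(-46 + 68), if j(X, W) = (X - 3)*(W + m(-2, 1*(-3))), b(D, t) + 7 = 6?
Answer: -1518 + 4312*I*sqrt(11) ≈ -1518.0 + 14301.0*I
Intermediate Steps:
b(D, t) = -1 (b(D, t) = -7 + 6 = -1)
m(R, B) = -3 (m(R, B) = -4 - 1*(-1) = -4 + 1 = -3)
j(X, W) = (-3 + W)*(-3 + X) (j(X, W) = (X - 3)*(W - 3) = (-3 + X)*(-3 + W) = (-3 + W)*(-3 + X))
V(z) = sqrt(z)*(9 + z**2 - 6*z) (V(z) = (9 - 3*z - 3*z + z*z)*sqrt(z) = (9 - 3*z - 3*z + z**2)*sqrt(z) = (9 + z**2 - 6*z)*sqrt(z) = sqrt(z)*(9 + z**2 - 6*z))
(V(-11) - 69)*(-46 + 68) = (sqrt(-11)*(9 + (-11)**2 - 6*(-11)) - 69)*(-46 + 68) = ((I*sqrt(11))*(9 + 121 + 66) - 69)*22 = ((I*sqrt(11))*196 - 69)*22 = (196*I*sqrt(11) - 69)*22 = (-69 + 196*I*sqrt(11))*22 = -1518 + 4312*I*sqrt(11)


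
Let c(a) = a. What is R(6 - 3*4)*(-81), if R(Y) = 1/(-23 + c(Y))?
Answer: 81/29 ≈ 2.7931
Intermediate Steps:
R(Y) = 1/(-23 + Y)
R(6 - 3*4)*(-81) = -81/(-23 + (6 - 3*4)) = -81/(-23 + (6 - 12)) = -81/(-23 - 6) = -81/(-29) = -1/29*(-81) = 81/29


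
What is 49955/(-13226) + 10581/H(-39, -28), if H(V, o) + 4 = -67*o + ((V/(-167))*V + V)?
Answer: 679575471/335708945 ≈ 2.0243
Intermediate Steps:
H(V, o) = -4 + V - 67*o - V²/167 (H(V, o) = -4 + (-67*o + ((V/(-167))*V + V)) = -4 + (-67*o + ((V*(-1/167))*V + V)) = -4 + (-67*o + ((-V/167)*V + V)) = -4 + (-67*o + (-V²/167 + V)) = -4 + (-67*o + (V - V²/167)) = -4 + (V - 67*o - V²/167) = -4 + V - 67*o - V²/167)
49955/(-13226) + 10581/H(-39, -28) = 49955/(-13226) + 10581/(-4 - 39 - 67*(-28) - 1/167*(-39)²) = 49955*(-1/13226) + 10581/(-4 - 39 + 1876 - 1/167*1521) = -49955/13226 + 10581/(-4 - 39 + 1876 - 1521/167) = -49955/13226 + 10581/(304590/167) = -49955/13226 + 10581*(167/304590) = -49955/13226 + 589009/101530 = 679575471/335708945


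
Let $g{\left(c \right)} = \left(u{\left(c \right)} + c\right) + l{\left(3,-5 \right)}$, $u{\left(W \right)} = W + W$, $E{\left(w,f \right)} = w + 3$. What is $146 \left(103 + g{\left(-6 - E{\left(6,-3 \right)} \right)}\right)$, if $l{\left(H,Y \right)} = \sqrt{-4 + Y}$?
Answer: $8468 + 438 i \approx 8468.0 + 438.0 i$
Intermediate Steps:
$E{\left(w,f \right)} = 3 + w$
$u{\left(W \right)} = 2 W$
$g{\left(c \right)} = 3 i + 3 c$ ($g{\left(c \right)} = \left(2 c + c\right) + \sqrt{-4 - 5} = 3 c + \sqrt{-9} = 3 c + 3 i = 3 i + 3 c$)
$146 \left(103 + g{\left(-6 - E{\left(6,-3 \right)} \right)}\right) = 146 \left(103 + \left(3 i + 3 \left(-6 - \left(3 + 6\right)\right)\right)\right) = 146 \left(103 + \left(3 i + 3 \left(-6 - 9\right)\right)\right) = 146 \left(103 + \left(3 i + 3 \left(-15\right)\right)\right) = 146 \left(103 - \left(45 - 3 i\right)\right) = 146 \left(58 + 3 i\right) = 8468 + 438 i$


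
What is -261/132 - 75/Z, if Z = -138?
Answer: -1451/1012 ≈ -1.4338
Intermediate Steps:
-261/132 - 75/Z = -261/132 - 75/(-138) = -261*1/132 - 75*(-1/138) = -87/44 + 25/46 = -1451/1012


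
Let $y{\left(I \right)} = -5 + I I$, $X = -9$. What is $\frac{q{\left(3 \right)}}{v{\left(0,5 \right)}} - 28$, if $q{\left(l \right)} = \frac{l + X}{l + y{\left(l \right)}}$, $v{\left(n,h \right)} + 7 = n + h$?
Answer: $- \frac{193}{7} \approx -27.571$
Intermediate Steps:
$y{\left(I \right)} = -5 + I^{2}$
$v{\left(n,h \right)} = -7 + h + n$ ($v{\left(n,h \right)} = -7 + \left(n + h\right) = -7 + \left(h + n\right) = -7 + h + n$)
$q{\left(l \right)} = \frac{-9 + l}{-5 + l + l^{2}}$ ($q{\left(l \right)} = \frac{l - 9}{l + \left(-5 + l^{2}\right)} = \frac{-9 + l}{-5 + l + l^{2}}$)
$\frac{q{\left(3 \right)}}{v{\left(0,5 \right)}} - 28 = \frac{\frac{1}{-5 + 3 + 3^{2}} \left(-9 + 3\right)}{-7 + 5 + 0} - 28 = \frac{\frac{1}{-5 + 3 + 9} \left(-6\right)}{-2} - 28 = - \frac{\frac{1}{7} \left(-6\right)}{2} - 28 = \left(- \frac{1}{2}\right) \left(- \frac{6}{7}\right) - 28 = \frac{3}{7} - 28 = - \frac{193}{7}$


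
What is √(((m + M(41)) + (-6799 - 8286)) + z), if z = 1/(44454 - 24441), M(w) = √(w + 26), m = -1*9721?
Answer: √(-9935303292201 + 400520169*√67)/20013 ≈ 157.47*I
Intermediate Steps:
m = -9721
M(w) = √(26 + w)
z = 1/20013 ≈ 4.9967e-5
√(((m + M(41)) + (-6799 - 8286)) + z) = √(((-9721 + √(26 + 41)) + (-6799 - 8286)) + 1/20013) = √(((-9721 + √67) - 15085) + 1/20013) = √((-24806 + √67) + 1/20013) = √(-496442477/20013 + √67)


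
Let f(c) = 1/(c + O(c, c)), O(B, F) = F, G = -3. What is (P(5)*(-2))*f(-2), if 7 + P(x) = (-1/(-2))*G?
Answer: -17/4 ≈ -4.2500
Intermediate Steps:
P(x) = -17/2 (P(x) = -7 - 1/(-2)*(-3) = -7 - 1*(-½)*(-3) = -7 + (½)*(-3) = -7 - 3/2 = -17/2)
f(c) = 1/(2*c) (f(c) = 1/(c + c) = 1/(2*c))
(P(5)*(-2))*f(-2) = (-17/2*(-2))*((½)/(-2)) = 17*((½)*(-½)) = 17*(-¼) = -17/4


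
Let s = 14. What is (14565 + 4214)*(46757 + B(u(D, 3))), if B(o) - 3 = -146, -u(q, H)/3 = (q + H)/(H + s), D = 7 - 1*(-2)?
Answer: 875364306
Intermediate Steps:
D = 9 (D = 7 + 2 = 9)
u(q, H) = -3*(H + q)/(14 + H) (u(q, H) = -3*(q + H)/(H + 14) = -3*(H + q)/(14 + H))
B(o) = -143 (B(o) = 3 - 146 = -143)
(14565 + 4214)*(46757 + B(u(D, 3))) = (14565 + 4214)*(46757 - 143) = 18779*46614 = 875364306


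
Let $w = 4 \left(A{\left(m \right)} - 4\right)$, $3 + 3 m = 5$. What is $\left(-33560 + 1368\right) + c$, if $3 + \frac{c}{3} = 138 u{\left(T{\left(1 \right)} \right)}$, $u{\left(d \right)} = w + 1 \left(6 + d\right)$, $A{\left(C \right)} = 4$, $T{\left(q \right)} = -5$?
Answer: $-31787$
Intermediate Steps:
$m = \frac{2}{3}$ ($m = -1 + \frac{1}{3} \cdot 5 = -1 + \frac{5}{3} = \frac{2}{3} \approx 0.66667$)
$w = 0$ ($w = 4 \left(4 - 4\right) = 4 \cdot 0 = 0$)
$u{\left(d \right)} = 6 + d$ ($u{\left(d \right)} = 0 + 1 \left(6 + d\right) = 0 + \left(6 + d\right) = 6 + d$)
$c = 405$ ($c = -9 + 3 \cdot 138 \left(6 - 5\right) = -9 + 3 \cdot 138 \cdot 1 = -9 + 3 \cdot 138 = -9 + 414 = 405$)
$\left(-33560 + 1368\right) + c = \left(-33560 + 1368\right) + 405 = -32192 + 405 = -31787$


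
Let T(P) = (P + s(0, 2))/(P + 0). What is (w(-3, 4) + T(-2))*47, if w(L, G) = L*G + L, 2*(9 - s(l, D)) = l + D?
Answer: -846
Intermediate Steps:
s(l, D) = 9 - D/2 - l/2 (s(l, D) = 9 - (l + D)/2 = 9 - (D + l)/2 = 9 + (-D/2 - l/2) = 9 - D/2 - l/2)
w(L, G) = L + G*L (w(L, G) = G*L + L = L + G*L)
T(P) = (8 + P)/P (T(P) = (P + (9 - 1/2*2 - 1/2*0))/(P + 0) = (P + (9 - 1 + 0))/P = (P + 8)/P = (8 + P)/P)
(w(-3, 4) + T(-2))*47 = (-3*(1 + 4) + (8 - 2)/(-2))*47 = (-3*5 - 1/2*6)*47 = (-15 - 3)*47 = -18*47 = -846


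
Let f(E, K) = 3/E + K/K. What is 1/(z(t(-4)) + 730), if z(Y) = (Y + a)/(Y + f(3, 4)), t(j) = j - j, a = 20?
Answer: 1/740 ≈ 0.0013514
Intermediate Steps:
f(E, K) = 1 + 3/E (f(E, K) = 3/E + 1 = 1 + 3/E)
t(j) = 0
z(Y) = (20 + Y)/(2 + Y) (z(Y) = (Y + 20)/(Y + (3 + 3)/3) = (20 + Y)/(Y + (⅓)*6) = (20 + Y)/(Y + 2) = (20 + Y)/(2 + Y))
1/(z(t(-4)) + 730) = 1/((20 + 0)/(2 + 0) + 730) = 1/(20/2 + 730) = 1/((½)*20 + 730) = 1/(10 + 730) = 1/740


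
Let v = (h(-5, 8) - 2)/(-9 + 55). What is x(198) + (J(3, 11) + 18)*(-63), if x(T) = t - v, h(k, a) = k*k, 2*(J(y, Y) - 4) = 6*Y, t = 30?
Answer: -6871/2 ≈ -3435.5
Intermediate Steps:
J(y, Y) = 4 + 3*Y (J(y, Y) = 4 + (6*Y)/2 = 4 + 3*Y)
h(k, a) = k²
v = ½ (v = ((-5)² - 2)/(-9 + 55) = (25 - 2)/46 = 23*(1/46) = ½ ≈ 0.50000)
x(T) = 59/2 (x(T) = 30 - 1*½ = 30 - ½ = 59/2)
x(198) + (J(3, 11) + 18)*(-63) = 59/2 + ((4 + 3*11) + 18)*(-63) = 59/2 + ((4 + 33) + 18)*(-63) = 59/2 + (37 + 18)*(-63) = 59/2 + 55*(-63) = 59/2 - 3465 = -6871/2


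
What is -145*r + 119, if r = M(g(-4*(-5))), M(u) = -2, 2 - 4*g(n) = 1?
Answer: 409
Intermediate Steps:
g(n) = ¼ (g(n) = ½ - ¼*1 = ½ - ¼ = ¼)
r = -2
-145*r + 119 = -145*(-2) + 119 = 290 + 119 = 409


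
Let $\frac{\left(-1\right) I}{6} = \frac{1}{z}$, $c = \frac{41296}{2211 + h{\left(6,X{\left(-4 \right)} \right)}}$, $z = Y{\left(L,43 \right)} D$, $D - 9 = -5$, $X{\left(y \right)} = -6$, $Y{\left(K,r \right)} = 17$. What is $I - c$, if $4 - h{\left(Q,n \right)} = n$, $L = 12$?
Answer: $- \frac{1410727}{75514} \approx -18.682$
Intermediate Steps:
$D = 4$ ($D = 9 - 5 = 4$)
$h{\left(Q,n \right)} = 4 - n$
$z = 68$ ($z = 17 \cdot 4 = 68$)
$c = \frac{41296}{2221}$ ($c = \frac{41296}{2211 + \left(4 - -6\right)} = \frac{41296}{2211 + \left(4 + 6\right)} = \frac{41296}{2211 + 10} = \frac{41296}{2221} \approx 18.593$)
$I = - \frac{3}{34}$ ($I = - \frac{6}{68} = \left(-6\right) \frac{1}{68} = - \frac{3}{34} \approx -0.088235$)
$I - c = - \frac{3}{34} - \frac{41296}{2221} = - \frac{1410727}{75514}$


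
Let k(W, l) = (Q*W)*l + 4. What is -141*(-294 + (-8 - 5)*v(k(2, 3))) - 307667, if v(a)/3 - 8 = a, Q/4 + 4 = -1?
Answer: -860105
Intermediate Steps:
Q = -20 (Q = -16 + 4*(-1) = -16 - 4 = -20)
k(W, l) = 4 - 20*W*l (k(W, l) = (-20*W)*l + 4 = -20*W*l + 4 = 4 - 20*W*l)
v(a) = 24 + 3*a
-141*(-294 + (-8 - 5)*v(k(2, 3))) - 307667 = -141*(-294 + (-8 - 5)*(24 + 3*(4 - 20*2*3))) - 307667 = -141*(-294 - 13*(24 + 3*(4 - 120))) - 307667 = -141*(-294 - 13*(24 + 3*(-116))) - 307667 = -141*(-294 - 13*(24 - 348)) - 307667 = -141*(-294 - 13*(-324)) - 307667 = -141*(-294 + 4212) - 307667 = -141*3918 - 307667 = -552438 - 307667 = -860105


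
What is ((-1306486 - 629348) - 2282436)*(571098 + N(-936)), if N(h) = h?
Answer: -2405097259740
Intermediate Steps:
((-1306486 - 629348) - 2282436)*(571098 + N(-936)) = ((-1306486 - 629348) - 2282436)*(571098 - 936) = (-1935834 - 2282436)*570162 = -4218270*570162 = -2405097259740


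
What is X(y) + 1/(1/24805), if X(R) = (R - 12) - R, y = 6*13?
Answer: 24793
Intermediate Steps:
y = 78
X(R) = -12 (X(R) = (-12 + R) - R = -12)
X(y) + 1/(1/24805) = -12 + 1/(1/24805) = -12 + 24805 = 24793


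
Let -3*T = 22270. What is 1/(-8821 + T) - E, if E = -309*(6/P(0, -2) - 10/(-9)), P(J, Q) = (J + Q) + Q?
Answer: -35136511/292398 ≈ -120.17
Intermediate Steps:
T = -22270/3 (T = -⅓*22270 = -22270/3 ≈ -7423.3)
P(J, Q) = J + 2*Q
E = 721/6 (E = -309*(6/(0 + 2*(-2)) - 10/(-9)) = -309*(6/(0 - 4) - 10*(-⅑)) = -309*(6/(-4) + 10/9) = -309*(6*(-¼) + 10/9) = -309*(-3/2 + 10/9) = -309*(-7/18) = 721/6 ≈ 120.17)
1/(-8821 + T) - E = 1/(-8821 - 22270/3) - 1*721/6 = 1/(-48733/3) - 721/6 = -3/48733 - 721/6 = -35136511/292398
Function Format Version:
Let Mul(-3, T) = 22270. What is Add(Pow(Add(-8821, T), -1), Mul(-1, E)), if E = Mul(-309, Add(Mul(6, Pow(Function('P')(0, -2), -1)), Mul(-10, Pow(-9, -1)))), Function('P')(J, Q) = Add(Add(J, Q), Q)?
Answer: Rational(-35136511, 292398) ≈ -120.17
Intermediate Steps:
T = Rational(-22270, 3) (T = Mul(Rational(-1, 3), 22270) = Rational(-22270, 3) ≈ -7423.3)
Function('P')(J, Q) = Add(J, Mul(2, Q))
E = Rational(721, 6) (E = Mul(-309, Add(Mul(6, Pow(Add(0, Mul(2, -2)), -1)), Mul(-10, Pow(-9, -1)))) = Mul(-309, Add(Mul(6, Pow(Add(0, -4), -1)), Mul(-10, Rational(-1, 9)))) = Mul(-309, Add(Mul(6, Pow(-4, -1)), Rational(10, 9))) = Mul(-309, Add(Mul(6, Rational(-1, 4)), Rational(10, 9))) = Mul(-309, Add(Rational(-3, 2), Rational(10, 9))) = Mul(-309, Rational(-7, 18)) = Rational(721, 6) ≈ 120.17)
Add(Pow(Add(-8821, T), -1), Mul(-1, E)) = Add(Pow(Add(-8821, Rational(-22270, 3)), -1), Mul(-1, Rational(721, 6))) = Add(Pow(Rational(-48733, 3), -1), Rational(-721, 6)) = Add(Rational(-3, 48733), Rational(-721, 6)) = Rational(-35136511, 292398)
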